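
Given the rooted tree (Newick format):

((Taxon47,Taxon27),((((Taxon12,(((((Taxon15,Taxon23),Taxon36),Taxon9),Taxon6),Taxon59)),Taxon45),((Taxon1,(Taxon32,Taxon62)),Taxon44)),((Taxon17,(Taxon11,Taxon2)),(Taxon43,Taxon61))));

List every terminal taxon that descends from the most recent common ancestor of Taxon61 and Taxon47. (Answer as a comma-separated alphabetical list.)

Tracing Taxon61: it sits inside (Taxon43,Taxon61).
Tracing Taxon47: it sits inside (Taxon47,Taxon27).
The smallest clade enclosing both is the whole tree (their MRCA is the root), so the answer is all 19 tips in alphabetical order.

Taxon1, Taxon11, Taxon12, Taxon15, Taxon17, Taxon2, Taxon23, Taxon27, Taxon32, Taxon36, Taxon43, Taxon44, Taxon45, Taxon47, Taxon59, Taxon6, Taxon61, Taxon62, Taxon9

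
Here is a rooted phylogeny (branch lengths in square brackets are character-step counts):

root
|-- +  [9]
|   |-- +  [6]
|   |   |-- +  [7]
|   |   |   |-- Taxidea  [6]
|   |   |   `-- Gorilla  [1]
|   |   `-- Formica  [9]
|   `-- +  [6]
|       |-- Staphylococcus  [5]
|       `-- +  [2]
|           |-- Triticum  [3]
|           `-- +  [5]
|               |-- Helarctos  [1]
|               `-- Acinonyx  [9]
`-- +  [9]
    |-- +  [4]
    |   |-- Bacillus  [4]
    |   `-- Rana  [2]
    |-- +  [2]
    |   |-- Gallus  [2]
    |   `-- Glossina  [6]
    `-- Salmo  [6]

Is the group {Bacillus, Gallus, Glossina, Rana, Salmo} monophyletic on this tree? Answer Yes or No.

The most recent common ancestor of these taxa subtends ((Bacillus,Rana),(Gallus,Glossina),Salmo).
That clade has exactly 5 tips — every listed taxon and nothing else — so the group is monophyletic.

Yes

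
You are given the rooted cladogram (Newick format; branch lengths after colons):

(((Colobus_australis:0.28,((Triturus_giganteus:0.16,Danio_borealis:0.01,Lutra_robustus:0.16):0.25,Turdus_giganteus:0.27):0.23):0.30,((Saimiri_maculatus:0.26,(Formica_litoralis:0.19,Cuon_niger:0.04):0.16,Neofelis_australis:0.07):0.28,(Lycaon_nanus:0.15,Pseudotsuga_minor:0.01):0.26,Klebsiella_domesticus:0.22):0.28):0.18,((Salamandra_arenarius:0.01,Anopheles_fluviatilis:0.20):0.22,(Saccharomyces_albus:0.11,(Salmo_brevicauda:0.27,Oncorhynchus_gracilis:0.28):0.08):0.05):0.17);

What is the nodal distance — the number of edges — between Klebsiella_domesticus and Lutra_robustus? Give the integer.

6

The MRCA of Klebsiella_domesticus and Lutra_robustus is the node subtending ((Colobus_australis,((Triturus_giganteus,Danio_borealis,Lutra_robustus),Turdus_giganteus)),((Saimiri_maculatus,(Formica_litoralis,Cuon_niger),Neofelis_australis),(Lycaon_nanus,Pseudotsuga_minor),Klebsiella_domesticus)).
From Klebsiella_domesticus up to that node: 2 branches. From Lutra_robustus up to the same node: 4 branches. Total: 2 + 4 = 6.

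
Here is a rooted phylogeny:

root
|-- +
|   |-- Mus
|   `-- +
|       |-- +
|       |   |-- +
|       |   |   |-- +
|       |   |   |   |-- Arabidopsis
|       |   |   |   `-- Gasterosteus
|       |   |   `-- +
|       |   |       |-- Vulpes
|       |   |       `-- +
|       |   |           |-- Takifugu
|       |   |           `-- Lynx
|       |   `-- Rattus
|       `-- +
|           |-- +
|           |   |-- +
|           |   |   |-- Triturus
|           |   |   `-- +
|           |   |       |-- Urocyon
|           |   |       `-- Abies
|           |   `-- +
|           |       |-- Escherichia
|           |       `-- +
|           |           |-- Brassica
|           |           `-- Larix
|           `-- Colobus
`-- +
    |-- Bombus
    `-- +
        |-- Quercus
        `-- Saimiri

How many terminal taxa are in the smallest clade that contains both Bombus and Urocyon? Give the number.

The MRCA of Bombus and Urocyon is the root, so the clade is the entire tree.
That clade contains 17 terminal taxa: Abies, Arabidopsis, Bombus, Brassica, Colobus, Escherichia, Gasterosteus, Larix, Lynx, Mus, Quercus, Rattus, Saimiri, Takifugu, Triturus, Urocyon, Vulpes.

17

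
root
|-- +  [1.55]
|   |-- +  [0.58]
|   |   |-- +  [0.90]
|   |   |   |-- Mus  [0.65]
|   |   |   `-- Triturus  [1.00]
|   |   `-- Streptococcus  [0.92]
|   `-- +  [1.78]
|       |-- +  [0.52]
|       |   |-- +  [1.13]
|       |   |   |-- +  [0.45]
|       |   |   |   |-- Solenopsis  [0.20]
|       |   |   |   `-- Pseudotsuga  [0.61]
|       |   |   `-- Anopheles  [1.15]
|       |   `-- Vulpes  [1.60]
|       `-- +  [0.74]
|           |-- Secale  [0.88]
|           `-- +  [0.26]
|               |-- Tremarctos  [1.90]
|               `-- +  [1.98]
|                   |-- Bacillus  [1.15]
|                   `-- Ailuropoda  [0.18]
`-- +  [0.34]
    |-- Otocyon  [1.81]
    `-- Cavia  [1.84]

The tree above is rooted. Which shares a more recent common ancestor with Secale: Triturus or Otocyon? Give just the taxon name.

The MRCA of Secale and Triturus subtends (((Mus,Triturus),Streptococcus),((((Solenopsis,Pseudotsuga),Anopheles),Vulpes),(Secale,(Tremarctos,(Bacillus,Ailuropoda))))) (11 taxa).
The MRCA of Secale and Otocyon is the root, subtending the entire tree (13 taxa).
The first is nested inside the second, so Secale shares a more recent common ancestor with Triturus.

Triturus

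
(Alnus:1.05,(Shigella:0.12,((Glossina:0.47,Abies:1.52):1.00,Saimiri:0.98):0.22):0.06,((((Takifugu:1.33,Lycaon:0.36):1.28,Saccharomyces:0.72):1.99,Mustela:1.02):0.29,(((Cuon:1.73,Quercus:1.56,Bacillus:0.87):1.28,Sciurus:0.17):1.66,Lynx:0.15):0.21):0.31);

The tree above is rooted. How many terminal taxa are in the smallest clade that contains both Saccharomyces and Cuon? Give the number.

9

The MRCA of Saccharomyces and Cuon is the node subtending ((((Takifugu,Lycaon),Saccharomyces),Mustela),(((Cuon,Quercus,Bacillus),Sciurus),Lynx)).
That clade contains 9 terminal taxa: Bacillus, Cuon, Lycaon, Lynx, Mustela, Quercus, Saccharomyces, Sciurus, Takifugu.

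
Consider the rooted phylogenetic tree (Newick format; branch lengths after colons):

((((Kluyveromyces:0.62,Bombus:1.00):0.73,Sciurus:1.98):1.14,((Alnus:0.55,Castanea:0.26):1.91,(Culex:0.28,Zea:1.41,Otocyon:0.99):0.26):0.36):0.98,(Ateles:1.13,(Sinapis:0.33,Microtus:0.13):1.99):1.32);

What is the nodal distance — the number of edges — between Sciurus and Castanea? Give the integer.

The MRCA of Sciurus and Castanea is the node subtending (((Kluyveromyces,Bombus),Sciurus),((Alnus,Castanea),(Culex,Zea,Otocyon))).
From Sciurus up to that node: 2 branches. From Castanea up to the same node: 3 branches. Total: 2 + 3 = 5.

5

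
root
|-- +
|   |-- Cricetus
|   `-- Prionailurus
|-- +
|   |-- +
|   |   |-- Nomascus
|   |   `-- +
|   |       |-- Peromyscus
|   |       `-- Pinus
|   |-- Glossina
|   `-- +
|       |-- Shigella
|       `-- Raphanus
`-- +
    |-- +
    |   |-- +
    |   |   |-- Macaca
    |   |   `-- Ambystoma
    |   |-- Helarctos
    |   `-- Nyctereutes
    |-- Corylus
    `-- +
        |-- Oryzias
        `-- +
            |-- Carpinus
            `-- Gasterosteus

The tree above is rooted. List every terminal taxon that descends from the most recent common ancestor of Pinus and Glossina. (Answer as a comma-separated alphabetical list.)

Tracing Pinus: it sits inside (Peromyscus,Pinus).
Tracing Glossina: it sits inside ((Nomascus,(Peromyscus,Pinus)),Glossina,(Shigella,Raphanus)).
The smallest clade enclosing both is ((Nomascus,(Peromyscus,Pinus)),Glossina,(Shigella,Raphanus)); the answer is its 6 terminal taxa in alphabetical order.

Glossina, Nomascus, Peromyscus, Pinus, Raphanus, Shigella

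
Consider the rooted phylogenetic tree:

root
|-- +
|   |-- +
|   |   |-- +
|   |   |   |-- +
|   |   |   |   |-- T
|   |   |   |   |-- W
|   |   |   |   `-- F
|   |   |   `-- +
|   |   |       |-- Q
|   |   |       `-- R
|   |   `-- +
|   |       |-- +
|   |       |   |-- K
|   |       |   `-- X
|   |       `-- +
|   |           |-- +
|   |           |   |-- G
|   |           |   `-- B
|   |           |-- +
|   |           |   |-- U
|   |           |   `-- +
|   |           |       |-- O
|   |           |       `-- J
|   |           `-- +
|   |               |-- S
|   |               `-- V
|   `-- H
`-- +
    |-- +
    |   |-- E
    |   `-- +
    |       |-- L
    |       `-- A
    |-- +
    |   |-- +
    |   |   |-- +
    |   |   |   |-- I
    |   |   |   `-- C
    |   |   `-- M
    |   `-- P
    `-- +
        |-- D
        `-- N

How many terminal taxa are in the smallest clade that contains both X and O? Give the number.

9

The MRCA of X and O is the node subtending ((K,X),((G,B),(U,(O,J)),(S,V))).
That clade contains 9 terminal taxa: B, G, J, K, O, S, U, V, X.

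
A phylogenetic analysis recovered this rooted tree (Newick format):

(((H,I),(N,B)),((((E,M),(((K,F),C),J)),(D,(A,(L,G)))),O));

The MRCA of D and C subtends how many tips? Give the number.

The MRCA of D and C is the node subtending (((E,M),(((K,F),C),J)),(D,(A,(L,G)))).
That clade contains 10 terminal taxa: A, C, D, E, F, G, J, K, L, M.

10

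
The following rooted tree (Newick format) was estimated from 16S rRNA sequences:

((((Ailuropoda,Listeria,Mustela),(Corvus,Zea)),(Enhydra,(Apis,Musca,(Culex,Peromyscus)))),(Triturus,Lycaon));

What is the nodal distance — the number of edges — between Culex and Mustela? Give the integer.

The MRCA of Culex and Mustela is the node subtending (((Ailuropoda,Listeria,Mustela),(Corvus,Zea)),(Enhydra,(Apis,Musca,(Culex,Peromyscus)))).
From Culex up to that node: 4 branches. From Mustela up to the same node: 3 branches. Total: 4 + 3 = 7.

7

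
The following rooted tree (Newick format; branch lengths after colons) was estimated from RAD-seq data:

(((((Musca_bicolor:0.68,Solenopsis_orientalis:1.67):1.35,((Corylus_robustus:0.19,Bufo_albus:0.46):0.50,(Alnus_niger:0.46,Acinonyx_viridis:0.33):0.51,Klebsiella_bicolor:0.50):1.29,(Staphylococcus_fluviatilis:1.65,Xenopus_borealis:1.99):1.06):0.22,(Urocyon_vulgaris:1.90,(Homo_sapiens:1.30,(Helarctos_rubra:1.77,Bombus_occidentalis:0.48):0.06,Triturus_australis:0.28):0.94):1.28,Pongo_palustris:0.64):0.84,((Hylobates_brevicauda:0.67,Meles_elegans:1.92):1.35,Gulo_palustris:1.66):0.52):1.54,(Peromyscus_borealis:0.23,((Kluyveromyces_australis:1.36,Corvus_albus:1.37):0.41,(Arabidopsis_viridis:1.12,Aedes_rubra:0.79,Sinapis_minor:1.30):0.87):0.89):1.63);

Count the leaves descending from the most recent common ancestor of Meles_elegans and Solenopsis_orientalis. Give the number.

The MRCA of Meles_elegans and Solenopsis_orientalis is the node subtending ((((Musca_bicolor,Solenopsis_orientalis),((Corylus_robustus,Bufo_albus),(Alnus_niger,Acinonyx_viridis),Klebsiella_bicolor),(Staphylococcus_fluviatilis,Xenopus_borealis)),(Urocyon_vulgaris,(Homo_sapiens,(Helarctos_rubra,Bombus_occidentalis),Triturus_australis)),Pongo_palustris),((Hylobates_brevicauda,Meles_elegans),Gulo_palustris)).
That clade contains 18 terminal taxa: Acinonyx_viridis, Alnus_niger, Bombus_occidentalis, Bufo_albus, Corylus_robustus, Gulo_palustris, Helarctos_rubra, Homo_sapiens, Hylobates_brevicauda, Klebsiella_bicolor, Meles_elegans, Musca_bicolor, Pongo_palustris, Solenopsis_orientalis, Staphylococcus_fluviatilis, Triturus_australis, Urocyon_vulgaris, Xenopus_borealis.

18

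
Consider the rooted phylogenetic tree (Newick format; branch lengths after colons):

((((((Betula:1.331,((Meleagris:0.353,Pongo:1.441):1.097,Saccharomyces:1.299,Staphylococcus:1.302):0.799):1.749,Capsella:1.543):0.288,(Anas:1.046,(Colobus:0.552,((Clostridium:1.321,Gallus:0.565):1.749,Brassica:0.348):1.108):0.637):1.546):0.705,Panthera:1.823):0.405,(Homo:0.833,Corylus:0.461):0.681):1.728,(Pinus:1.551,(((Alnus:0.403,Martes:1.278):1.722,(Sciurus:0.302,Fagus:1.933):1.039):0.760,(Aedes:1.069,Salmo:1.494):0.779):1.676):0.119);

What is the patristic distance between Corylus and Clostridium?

8.613

The path runs Corylus → … → MRCA → … → Clostridium; the MRCA is the node subtending (((((Betula,((Meleagris,Pongo),Saccharomyces,Staphylococcus)),Capsella),(Anas,(Colobus,((Clostridium,Gallus),Brassica)))),Panthera),(Homo,Corylus)).
Branch lengths along that path: 0.461 + 0.681 + 0.405 + 0.705 + 1.546 + 0.637 + 1.108 + 1.749 + 1.321 = 8.613.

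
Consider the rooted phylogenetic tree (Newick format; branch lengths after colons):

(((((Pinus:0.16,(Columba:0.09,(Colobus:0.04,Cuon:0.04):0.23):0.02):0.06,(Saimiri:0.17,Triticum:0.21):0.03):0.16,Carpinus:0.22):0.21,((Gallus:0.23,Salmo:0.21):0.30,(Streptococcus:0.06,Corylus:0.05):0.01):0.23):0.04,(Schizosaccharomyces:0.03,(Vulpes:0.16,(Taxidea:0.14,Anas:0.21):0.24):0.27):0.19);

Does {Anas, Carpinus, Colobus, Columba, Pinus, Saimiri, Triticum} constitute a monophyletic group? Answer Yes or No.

The MRCA of the listed taxa is the root, so the smallest clade containing them is the whole tree.
That clade also contains Corylus, Cuon, Gallus, Salmo, Schizosaccharomyces, Streptococcus, Taxidea, Vulpes, which are not in the proposed group, so the group is not monophyletic.

No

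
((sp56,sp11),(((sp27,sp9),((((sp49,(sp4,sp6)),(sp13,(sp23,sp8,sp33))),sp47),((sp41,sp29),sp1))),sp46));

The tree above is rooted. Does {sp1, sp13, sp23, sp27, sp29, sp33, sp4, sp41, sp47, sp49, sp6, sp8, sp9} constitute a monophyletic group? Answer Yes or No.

Yes

The most recent common ancestor of these taxa subtends ((sp27,sp9),((((sp49,(sp4,sp6)),(sp13,(sp23,sp8,sp33))),sp47),((sp41,sp29),sp1))).
That clade has exactly 13 tips — every listed taxon and nothing else — so the group is monophyletic.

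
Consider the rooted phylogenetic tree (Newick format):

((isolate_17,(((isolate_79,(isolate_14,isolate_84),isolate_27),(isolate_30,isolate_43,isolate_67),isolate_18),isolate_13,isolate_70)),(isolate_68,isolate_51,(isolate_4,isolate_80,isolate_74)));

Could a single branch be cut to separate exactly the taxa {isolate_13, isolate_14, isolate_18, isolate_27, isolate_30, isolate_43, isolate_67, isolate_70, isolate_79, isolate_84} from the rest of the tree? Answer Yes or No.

Yes

The most recent common ancestor of these taxa subtends (((isolate_79,(isolate_14,isolate_84),isolate_27),(isolate_30,isolate_43,isolate_67),isolate_18),isolate_13,isolate_70).
That clade has exactly 10 tips — every listed taxon and nothing else — so the group is monophyletic.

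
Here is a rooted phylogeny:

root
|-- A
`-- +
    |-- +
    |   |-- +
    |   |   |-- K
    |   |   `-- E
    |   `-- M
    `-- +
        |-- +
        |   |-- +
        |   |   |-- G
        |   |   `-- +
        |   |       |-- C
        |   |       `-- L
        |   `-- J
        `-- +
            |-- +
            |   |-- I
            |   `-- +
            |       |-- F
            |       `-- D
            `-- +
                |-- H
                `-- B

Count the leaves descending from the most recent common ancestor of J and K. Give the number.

The MRCA of J and K is the node subtending (((K,E),M),(((G,(C,L)),J),((I,(F,D)),(H,B)))).
That clade contains 12 terminal taxa: B, C, D, E, F, G, H, I, J, K, L, M.

12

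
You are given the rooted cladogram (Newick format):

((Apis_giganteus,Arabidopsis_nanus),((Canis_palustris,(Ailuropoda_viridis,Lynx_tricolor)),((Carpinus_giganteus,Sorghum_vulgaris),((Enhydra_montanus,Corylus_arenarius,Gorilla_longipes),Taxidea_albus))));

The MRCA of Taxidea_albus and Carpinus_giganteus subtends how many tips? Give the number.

6

The MRCA of Taxidea_albus and Carpinus_giganteus is the node subtending ((Carpinus_giganteus,Sorghum_vulgaris),((Enhydra_montanus,Corylus_arenarius,Gorilla_longipes),Taxidea_albus)).
That clade contains 6 terminal taxa: Carpinus_giganteus, Corylus_arenarius, Enhydra_montanus, Gorilla_longipes, Sorghum_vulgaris, Taxidea_albus.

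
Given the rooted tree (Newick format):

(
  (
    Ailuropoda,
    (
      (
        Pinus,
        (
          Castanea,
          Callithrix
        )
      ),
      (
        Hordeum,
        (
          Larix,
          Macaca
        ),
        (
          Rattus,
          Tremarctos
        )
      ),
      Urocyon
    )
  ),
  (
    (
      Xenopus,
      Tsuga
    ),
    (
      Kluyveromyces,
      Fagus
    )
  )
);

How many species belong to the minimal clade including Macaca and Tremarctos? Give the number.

5

The MRCA of Macaca and Tremarctos is the node subtending (Hordeum,(Larix,Macaca),(Rattus,Tremarctos)).
That clade contains 5 terminal taxa: Hordeum, Larix, Macaca, Rattus, Tremarctos.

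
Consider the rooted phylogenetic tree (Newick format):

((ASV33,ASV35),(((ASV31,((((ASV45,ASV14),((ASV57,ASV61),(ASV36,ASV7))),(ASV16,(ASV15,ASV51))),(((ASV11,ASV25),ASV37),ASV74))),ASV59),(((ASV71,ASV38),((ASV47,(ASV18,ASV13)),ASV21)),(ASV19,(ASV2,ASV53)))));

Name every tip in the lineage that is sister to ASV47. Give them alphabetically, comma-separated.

ASV13, ASV18

ASV47 attaches to the tree at the node subtending (ASV47,(ASV18,ASV13)).
The other lineage descending from that same node — the sister group — is (ASV18,ASV13); its 2 tips in alphabetical order are the answer.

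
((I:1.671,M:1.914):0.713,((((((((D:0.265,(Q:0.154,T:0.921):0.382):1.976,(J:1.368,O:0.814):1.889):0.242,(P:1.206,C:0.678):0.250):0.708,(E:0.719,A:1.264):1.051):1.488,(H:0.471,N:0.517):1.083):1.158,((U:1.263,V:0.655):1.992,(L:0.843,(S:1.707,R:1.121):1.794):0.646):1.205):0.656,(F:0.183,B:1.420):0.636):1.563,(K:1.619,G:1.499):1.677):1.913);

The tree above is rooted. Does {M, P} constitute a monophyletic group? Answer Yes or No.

No

The MRCA of the listed taxa is the root, so the smallest clade containing them is the whole tree.
That clade also contains A, B, C, D, E, F, G, H, I, J, K, L, N, O, Q, R, S, T, U, V, which are not in the proposed group, so the group is not monophyletic.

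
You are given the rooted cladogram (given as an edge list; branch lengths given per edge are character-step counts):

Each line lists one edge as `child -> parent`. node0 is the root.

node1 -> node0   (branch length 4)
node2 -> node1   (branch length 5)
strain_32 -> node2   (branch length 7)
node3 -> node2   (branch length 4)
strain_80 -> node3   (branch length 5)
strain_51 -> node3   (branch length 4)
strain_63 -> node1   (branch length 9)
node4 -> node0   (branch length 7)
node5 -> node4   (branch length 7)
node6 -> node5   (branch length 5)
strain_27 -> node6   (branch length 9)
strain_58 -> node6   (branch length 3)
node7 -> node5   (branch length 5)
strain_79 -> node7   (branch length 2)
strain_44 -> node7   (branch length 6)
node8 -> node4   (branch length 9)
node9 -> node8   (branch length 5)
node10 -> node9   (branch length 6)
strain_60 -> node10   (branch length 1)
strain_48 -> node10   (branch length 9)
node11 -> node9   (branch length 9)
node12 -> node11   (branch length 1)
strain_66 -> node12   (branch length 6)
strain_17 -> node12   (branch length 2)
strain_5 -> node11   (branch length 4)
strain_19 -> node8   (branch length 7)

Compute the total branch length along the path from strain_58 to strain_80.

40

The path runs strain_58 → … → MRCA → … → strain_80; the MRCA is the root of the tree.
Branch lengths along that path: 3 + 5 + 7 + 7 + 4 + 5 + 4 + 5 = 40.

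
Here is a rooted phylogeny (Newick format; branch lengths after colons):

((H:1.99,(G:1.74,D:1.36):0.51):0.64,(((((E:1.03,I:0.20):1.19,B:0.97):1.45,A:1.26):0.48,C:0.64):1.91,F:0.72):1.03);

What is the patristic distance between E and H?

9.72

The path runs E → … → MRCA → … → H; the MRCA is the root of the tree.
Branch lengths along that path: 1.03 + 1.19 + 1.45 + 0.48 + 1.91 + 1.03 + 0.64 + 1.99 = 9.72.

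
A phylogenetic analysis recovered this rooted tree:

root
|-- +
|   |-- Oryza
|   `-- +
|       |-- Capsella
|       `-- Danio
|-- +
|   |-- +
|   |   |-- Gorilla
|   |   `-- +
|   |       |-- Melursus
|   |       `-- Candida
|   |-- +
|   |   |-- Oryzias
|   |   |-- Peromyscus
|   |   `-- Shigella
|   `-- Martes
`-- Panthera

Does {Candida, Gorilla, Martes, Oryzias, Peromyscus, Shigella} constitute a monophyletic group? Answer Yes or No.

The MRCA of the listed taxa subtends ((Gorilla,(Melursus,Candida)),(Oryzias,Peromyscus,Shigella),Martes).
That clade also contains Melursus, which is not in the proposed group, so the group is not monophyletic.

No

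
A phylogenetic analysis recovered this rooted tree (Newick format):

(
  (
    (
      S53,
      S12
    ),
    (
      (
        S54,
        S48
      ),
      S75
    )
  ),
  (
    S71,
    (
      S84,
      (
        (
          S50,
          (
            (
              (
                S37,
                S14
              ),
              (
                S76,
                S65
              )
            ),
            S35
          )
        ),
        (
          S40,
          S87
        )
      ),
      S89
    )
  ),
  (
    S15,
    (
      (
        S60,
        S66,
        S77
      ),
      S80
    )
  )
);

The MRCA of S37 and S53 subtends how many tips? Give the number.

21

The MRCA of S37 and S53 is the root, so the clade is the entire tree.
That clade contains 21 terminal taxa: S12, S14, S15, S35, S37, S40, S48, S50, S53, S54, S60, S65, S66, S71, S75, S76, S77, S80, S84, S87, S89.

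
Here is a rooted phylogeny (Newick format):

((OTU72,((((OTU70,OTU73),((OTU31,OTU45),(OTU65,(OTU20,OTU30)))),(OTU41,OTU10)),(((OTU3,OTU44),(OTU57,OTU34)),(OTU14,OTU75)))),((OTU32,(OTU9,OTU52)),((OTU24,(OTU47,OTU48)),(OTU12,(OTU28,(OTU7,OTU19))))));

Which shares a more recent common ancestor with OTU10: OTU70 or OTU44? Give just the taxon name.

The MRCA of OTU10 and OTU70 subtends (((OTU70,OTU73),((OTU31,OTU45),(OTU65,(OTU20,OTU30)))),(OTU41,OTU10)) (9 taxa).
The MRCA of OTU10 and OTU44 subtends ((((OTU70,OTU73),((OTU31,OTU45),(OTU65,(OTU20,OTU30)))),(OTU41,OTU10)),(((OTU3,OTU44),(OTU57,OTU34)),(OTU14,OTU75))) (15 taxa).
The first is nested inside the second, so OTU10 shares a more recent common ancestor with OTU70.

OTU70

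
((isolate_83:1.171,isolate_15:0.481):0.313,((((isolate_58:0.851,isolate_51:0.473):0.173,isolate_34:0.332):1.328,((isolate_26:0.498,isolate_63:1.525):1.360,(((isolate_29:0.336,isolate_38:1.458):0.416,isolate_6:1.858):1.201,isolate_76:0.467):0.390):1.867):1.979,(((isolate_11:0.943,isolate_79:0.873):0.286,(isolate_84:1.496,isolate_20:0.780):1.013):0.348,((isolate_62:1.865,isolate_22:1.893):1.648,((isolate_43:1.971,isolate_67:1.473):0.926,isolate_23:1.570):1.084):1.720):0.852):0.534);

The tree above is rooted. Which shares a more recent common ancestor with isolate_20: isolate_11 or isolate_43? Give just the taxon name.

The MRCA of isolate_20 and isolate_11 subtends ((isolate_11,isolate_79),(isolate_84,isolate_20)) (4 taxa).
The MRCA of isolate_20 and isolate_43 subtends (((isolate_11,isolate_79),(isolate_84,isolate_20)),((isolate_62,isolate_22),((isolate_43,isolate_67),isolate_23))) (9 taxa).
The first is nested inside the second, so isolate_20 shares a more recent common ancestor with isolate_11.

isolate_11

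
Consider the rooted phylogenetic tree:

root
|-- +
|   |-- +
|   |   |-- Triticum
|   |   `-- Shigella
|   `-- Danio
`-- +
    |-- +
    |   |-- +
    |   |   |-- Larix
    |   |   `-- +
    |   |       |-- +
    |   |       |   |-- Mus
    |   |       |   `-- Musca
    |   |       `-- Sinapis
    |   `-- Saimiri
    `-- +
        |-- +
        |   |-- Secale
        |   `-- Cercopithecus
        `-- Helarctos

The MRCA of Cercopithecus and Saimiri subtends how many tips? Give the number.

8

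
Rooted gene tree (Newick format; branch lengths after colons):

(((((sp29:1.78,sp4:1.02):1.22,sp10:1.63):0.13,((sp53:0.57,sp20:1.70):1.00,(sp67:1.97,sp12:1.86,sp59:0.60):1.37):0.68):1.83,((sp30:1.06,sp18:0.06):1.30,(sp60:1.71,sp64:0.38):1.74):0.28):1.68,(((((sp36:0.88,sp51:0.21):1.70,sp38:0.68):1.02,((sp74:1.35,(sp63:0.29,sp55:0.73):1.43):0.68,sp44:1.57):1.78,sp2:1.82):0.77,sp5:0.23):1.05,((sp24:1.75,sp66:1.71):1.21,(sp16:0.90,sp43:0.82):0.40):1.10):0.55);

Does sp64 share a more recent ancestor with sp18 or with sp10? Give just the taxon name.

sp18

The MRCA of sp64 and sp18 subtends ((sp30,sp18),(sp60,sp64)) (4 taxa).
The MRCA of sp64 and sp10 subtends ((((sp29,sp4),sp10),((sp53,sp20),(sp67,sp12,sp59))),((sp30,sp18),(sp60,sp64))) (12 taxa).
The first is nested inside the second, so sp64 shares a more recent common ancestor with sp18.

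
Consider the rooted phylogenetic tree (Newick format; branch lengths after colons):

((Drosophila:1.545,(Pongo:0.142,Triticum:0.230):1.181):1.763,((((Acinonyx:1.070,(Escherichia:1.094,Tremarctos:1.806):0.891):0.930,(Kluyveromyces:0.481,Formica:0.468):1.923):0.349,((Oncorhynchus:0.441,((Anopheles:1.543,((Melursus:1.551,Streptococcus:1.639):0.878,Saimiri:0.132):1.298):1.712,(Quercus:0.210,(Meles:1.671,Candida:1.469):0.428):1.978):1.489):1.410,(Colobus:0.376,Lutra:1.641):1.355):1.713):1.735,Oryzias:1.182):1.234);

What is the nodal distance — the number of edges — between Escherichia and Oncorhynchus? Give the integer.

7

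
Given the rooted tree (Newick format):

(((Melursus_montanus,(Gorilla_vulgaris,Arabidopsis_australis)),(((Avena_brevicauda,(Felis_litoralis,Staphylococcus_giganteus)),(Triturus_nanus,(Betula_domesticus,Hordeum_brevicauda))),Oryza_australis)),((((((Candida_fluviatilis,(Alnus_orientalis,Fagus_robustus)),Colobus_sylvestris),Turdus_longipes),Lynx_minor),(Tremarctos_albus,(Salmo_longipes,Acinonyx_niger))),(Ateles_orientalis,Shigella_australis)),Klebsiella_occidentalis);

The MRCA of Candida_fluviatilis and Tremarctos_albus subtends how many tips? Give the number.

The MRCA of Candida_fluviatilis and Tremarctos_albus is the node subtending (((((Candida_fluviatilis,(Alnus_orientalis,Fagus_robustus)),Colobus_sylvestris),Turdus_longipes),Lynx_minor),(Tremarctos_albus,(Salmo_longipes,Acinonyx_niger))).
That clade contains 9 terminal taxa: Acinonyx_niger, Alnus_orientalis, Candida_fluviatilis, Colobus_sylvestris, Fagus_robustus, Lynx_minor, Salmo_longipes, Tremarctos_albus, Turdus_longipes.

9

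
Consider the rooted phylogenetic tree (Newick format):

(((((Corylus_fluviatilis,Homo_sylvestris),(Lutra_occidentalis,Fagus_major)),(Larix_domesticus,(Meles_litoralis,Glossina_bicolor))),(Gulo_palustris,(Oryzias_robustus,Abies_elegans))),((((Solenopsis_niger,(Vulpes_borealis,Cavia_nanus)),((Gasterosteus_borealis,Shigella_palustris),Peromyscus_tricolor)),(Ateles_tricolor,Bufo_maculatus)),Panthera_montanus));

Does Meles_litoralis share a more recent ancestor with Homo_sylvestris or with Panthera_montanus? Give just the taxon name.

Homo_sylvestris

The MRCA of Meles_litoralis and Homo_sylvestris subtends (((Corylus_fluviatilis,Homo_sylvestris),(Lutra_occidentalis,Fagus_major)),(Larix_domesticus,(Meles_litoralis,Glossina_bicolor))) (7 taxa).
The MRCA of Meles_litoralis and Panthera_montanus is the root, subtending the entire tree (19 taxa).
The first is nested inside the second, so Meles_litoralis shares a more recent common ancestor with Homo_sylvestris.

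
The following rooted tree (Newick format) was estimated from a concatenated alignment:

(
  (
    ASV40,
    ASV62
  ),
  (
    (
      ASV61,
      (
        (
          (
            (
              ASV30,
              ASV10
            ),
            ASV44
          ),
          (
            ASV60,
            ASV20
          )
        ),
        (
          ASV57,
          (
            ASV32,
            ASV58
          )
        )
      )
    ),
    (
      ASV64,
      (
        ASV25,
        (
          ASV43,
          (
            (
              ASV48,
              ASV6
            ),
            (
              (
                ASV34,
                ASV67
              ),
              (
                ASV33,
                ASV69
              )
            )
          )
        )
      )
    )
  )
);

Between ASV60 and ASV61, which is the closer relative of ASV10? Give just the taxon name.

The MRCA of ASV10 and ASV60 subtends (((ASV30,ASV10),ASV44),(ASV60,ASV20)) (5 taxa).
The MRCA of ASV10 and ASV61 subtends (ASV61,((((ASV30,ASV10),ASV44),(ASV60,ASV20)),(ASV57,(ASV32,ASV58)))) (9 taxa).
The first is nested inside the second, so ASV10 shares a more recent common ancestor with ASV60.

ASV60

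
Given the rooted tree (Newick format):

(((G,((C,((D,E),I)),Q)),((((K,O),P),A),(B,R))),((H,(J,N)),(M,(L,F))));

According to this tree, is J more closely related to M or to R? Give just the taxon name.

M

The MRCA of J and M subtends ((H,(J,N)),(M,(L,F))) (6 taxa).
The MRCA of J and R is the root, subtending the entire tree (18 taxa).
The first is nested inside the second, so J shares a more recent common ancestor with M.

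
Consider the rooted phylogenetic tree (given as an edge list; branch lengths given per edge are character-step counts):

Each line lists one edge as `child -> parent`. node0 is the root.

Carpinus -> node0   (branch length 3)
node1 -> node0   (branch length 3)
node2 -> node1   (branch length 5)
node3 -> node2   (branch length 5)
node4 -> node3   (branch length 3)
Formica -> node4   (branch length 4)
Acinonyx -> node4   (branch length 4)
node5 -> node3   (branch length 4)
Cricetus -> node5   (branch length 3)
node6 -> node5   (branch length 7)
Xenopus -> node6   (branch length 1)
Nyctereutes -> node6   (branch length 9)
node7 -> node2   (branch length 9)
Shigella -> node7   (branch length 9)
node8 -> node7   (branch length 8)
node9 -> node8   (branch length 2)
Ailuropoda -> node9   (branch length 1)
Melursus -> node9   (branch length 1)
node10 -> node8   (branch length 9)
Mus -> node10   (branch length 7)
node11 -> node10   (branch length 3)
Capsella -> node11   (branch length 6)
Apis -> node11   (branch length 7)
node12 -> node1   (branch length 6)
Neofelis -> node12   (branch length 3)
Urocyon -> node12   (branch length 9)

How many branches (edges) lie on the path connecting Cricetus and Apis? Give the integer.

The MRCA of Cricetus and Apis is the node subtending (((Formica,Acinonyx),(Cricetus,(Xenopus,Nyctereutes))),(Shigella,((Ailuropoda,Melursus),(Mus,(Capsella,Apis))))).
From Cricetus up to that node: 3 branches. From Apis up to the same node: 5 branches. Total: 3 + 5 = 8.

8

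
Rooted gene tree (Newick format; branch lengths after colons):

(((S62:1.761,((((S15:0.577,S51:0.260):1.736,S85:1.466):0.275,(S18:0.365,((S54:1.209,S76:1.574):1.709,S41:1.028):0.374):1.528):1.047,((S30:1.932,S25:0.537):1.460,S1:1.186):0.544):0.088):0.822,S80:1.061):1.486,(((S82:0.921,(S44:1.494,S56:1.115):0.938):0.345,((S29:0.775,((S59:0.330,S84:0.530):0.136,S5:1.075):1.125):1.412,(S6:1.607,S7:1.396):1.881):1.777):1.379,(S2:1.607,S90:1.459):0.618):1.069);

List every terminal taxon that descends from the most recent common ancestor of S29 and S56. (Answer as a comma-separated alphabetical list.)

S29, S44, S5, S56, S59, S6, S7, S82, S84

Tracing S29: it sits inside (S29,((S59,S84),S5)).
Tracing S56: it sits inside (S44,S56).
The smallest clade enclosing both is ((S82,(S44,S56)),((S29,((S59,S84),S5)),(S6,S7))); the answer is its 9 terminal taxa in alphabetical order.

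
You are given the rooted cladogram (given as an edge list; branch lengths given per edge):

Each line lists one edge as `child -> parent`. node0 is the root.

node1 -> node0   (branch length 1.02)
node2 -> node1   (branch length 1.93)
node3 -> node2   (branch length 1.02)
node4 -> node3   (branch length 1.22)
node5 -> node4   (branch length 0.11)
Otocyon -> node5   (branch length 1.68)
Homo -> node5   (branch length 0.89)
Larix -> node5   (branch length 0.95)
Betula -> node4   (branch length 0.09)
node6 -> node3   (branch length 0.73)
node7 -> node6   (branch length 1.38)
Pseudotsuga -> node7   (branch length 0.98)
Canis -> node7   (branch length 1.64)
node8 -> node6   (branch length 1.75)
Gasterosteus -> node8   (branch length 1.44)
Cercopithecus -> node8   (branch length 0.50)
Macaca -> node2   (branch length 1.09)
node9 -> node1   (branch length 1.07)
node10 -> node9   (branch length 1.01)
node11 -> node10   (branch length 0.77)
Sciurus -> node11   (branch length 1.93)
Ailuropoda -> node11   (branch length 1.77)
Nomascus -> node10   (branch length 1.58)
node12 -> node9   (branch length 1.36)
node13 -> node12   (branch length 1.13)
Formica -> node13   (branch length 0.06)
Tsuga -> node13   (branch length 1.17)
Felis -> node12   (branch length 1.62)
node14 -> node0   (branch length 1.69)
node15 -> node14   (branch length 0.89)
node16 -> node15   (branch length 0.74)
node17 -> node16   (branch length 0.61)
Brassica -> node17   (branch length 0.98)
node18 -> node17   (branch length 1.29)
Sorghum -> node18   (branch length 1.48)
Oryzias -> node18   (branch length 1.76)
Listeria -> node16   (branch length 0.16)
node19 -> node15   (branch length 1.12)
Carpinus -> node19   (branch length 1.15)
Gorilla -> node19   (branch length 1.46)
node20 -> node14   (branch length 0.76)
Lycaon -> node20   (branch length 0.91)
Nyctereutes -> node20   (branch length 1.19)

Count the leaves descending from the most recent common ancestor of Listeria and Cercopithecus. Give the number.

The MRCA of Listeria and Cercopithecus is the root, so the clade is the entire tree.
That clade contains 23 terminal taxa: Ailuropoda, Betula, Brassica, Canis, Carpinus, Cercopithecus, Felis, Formica, Gasterosteus, Gorilla, Homo, Larix, Listeria, Lycaon, Macaca, Nomascus, Nyctereutes, Oryzias, Otocyon, Pseudotsuga, Sciurus, Sorghum, Tsuga.

23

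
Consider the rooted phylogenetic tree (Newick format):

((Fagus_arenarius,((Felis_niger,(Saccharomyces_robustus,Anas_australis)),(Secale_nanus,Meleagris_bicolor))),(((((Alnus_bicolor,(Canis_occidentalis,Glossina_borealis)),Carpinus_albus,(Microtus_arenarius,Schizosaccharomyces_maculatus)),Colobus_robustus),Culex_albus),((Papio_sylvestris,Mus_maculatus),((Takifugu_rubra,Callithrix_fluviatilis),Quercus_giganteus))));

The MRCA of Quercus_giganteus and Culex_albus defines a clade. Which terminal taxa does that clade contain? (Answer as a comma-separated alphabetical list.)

Alnus_bicolor, Callithrix_fluviatilis, Canis_occidentalis, Carpinus_albus, Colobus_robustus, Culex_albus, Glossina_borealis, Microtus_arenarius, Mus_maculatus, Papio_sylvestris, Quercus_giganteus, Schizosaccharomyces_maculatus, Takifugu_rubra

Tracing Quercus_giganteus: it sits inside ((Takifugu_rubra,Callithrix_fluviatilis),Quercus_giganteus).
Tracing Culex_albus: it sits inside ((((Alnus_bicolor,(Canis_occidentalis,Glossina_borealis)),Carpinus_albus,(Microtus_arenarius,Schizosaccharomyces_maculatus)),Colobus_robustus),Culex_albus).
The smallest clade enclosing both is (((((Alnus_bicolor,(Canis_occidentalis,Glossina_borealis)),Carpinus_albus,(Microtus_arenarius,Schizosaccharomyces_maculatus)),Colobus_robustus),Culex_albus),((Papio_sylvestris,Mus_maculatus),((Takifugu_rubra,Callithrix_fluviatilis),Quercus_giganteus))); the answer is its 13 terminal taxa in alphabetical order.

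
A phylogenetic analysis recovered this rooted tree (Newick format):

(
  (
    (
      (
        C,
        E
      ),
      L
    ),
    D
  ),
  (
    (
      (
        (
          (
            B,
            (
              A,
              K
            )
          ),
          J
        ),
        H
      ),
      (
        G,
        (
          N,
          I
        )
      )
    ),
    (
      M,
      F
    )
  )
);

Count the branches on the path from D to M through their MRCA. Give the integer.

5

The MRCA of D and M is the root of the tree.
From D up to that node: 2 branches. From M up to the same node: 3 branches. Total: 2 + 3 = 5.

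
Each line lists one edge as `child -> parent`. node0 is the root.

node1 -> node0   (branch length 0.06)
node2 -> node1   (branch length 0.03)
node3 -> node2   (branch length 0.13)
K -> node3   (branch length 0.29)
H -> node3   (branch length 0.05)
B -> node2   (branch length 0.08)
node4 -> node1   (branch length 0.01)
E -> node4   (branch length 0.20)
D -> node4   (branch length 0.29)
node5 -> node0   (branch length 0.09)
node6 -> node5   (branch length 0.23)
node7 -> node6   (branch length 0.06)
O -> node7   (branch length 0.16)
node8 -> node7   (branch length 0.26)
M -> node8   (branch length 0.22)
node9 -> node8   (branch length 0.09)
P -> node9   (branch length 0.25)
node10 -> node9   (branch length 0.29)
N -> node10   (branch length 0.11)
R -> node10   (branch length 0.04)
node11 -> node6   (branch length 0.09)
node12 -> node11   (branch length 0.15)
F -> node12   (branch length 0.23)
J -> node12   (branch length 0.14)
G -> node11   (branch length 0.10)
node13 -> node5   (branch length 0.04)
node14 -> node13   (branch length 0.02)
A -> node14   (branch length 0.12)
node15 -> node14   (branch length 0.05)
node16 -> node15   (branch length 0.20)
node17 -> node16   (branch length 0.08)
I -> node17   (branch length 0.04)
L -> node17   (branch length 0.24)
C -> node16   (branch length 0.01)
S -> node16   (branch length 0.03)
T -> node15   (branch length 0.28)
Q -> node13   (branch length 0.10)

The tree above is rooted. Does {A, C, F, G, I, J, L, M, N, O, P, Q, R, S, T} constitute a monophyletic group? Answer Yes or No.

The most recent common ancestor of these taxa subtends (((O,(M,(P,(N,R)))),((F,J),G)),((A,(((I,L),C,S),T)),Q)).
That clade has exactly 15 tips — every listed taxon and nothing else — so the group is monophyletic.

Yes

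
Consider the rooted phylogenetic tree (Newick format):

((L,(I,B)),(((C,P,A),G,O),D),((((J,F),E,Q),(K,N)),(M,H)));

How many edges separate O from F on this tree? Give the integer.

8

The MRCA of O and F is the root of the tree.
From O up to that node: 3 branches. From F up to the same node: 5 branches. Total: 3 + 5 = 8.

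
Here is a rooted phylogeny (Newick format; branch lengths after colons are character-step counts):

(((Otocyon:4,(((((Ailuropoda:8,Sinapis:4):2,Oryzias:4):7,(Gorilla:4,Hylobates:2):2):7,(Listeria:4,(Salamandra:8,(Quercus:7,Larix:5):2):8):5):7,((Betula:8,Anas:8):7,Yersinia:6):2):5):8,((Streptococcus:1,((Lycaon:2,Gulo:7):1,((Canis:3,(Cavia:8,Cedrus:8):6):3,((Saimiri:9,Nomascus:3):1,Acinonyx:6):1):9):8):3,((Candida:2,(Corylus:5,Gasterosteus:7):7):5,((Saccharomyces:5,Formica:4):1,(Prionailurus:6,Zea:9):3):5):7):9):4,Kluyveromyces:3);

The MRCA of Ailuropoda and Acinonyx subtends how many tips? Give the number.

29

The MRCA of Ailuropoda and Acinonyx is the node subtending ((Otocyon,(((((Ailuropoda,Sinapis),Oryzias),(Gorilla,Hylobates)),(Listeria,(Salamandra,(Quercus,Larix)))),((Betula,Anas),Yersinia))),((Streptococcus,((Lycaon,Gulo),((Canis,(Cavia,Cedrus)),((Saimiri,Nomascus),Acinonyx)))),((Candida,(Corylus,Gasterosteus)),((Saccharomyces,Formica),(Prionailurus,Zea))))).
That clade contains 29 terminal taxa: Acinonyx, Ailuropoda, Anas, Betula, Candida, Canis, Cavia, Cedrus, Corylus, Formica, Gasterosteus, Gorilla, Gulo, Hylobates, Larix, Listeria, Lycaon, Nomascus, Oryzias, Otocyon, Prionailurus, Quercus, Saccharomyces, Saimiri, Salamandra, Sinapis, Streptococcus, Yersinia, Zea.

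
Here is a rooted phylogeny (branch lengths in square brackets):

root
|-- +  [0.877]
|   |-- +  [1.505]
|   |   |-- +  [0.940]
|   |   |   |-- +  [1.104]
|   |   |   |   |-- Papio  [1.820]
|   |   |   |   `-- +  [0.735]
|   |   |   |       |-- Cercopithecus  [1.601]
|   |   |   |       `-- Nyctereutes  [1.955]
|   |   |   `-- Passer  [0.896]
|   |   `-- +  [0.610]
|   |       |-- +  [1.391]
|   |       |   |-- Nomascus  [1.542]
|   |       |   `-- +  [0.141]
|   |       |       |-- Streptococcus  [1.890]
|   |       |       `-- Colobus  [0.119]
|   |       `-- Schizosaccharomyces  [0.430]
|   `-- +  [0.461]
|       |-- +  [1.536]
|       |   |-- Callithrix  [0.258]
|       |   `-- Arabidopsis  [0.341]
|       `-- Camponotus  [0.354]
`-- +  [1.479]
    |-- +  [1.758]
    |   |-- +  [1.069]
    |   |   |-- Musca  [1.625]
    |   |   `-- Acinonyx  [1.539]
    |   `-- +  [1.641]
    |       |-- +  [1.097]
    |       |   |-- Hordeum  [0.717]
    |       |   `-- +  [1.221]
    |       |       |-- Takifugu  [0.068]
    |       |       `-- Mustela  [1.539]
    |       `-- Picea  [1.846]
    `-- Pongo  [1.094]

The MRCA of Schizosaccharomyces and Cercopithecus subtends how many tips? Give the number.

The MRCA of Schizosaccharomyces and Cercopithecus is the node subtending (((Papio,(Cercopithecus,Nyctereutes)),Passer),((Nomascus,(Streptococcus,Colobus)),Schizosaccharomyces)).
That clade contains 8 terminal taxa: Cercopithecus, Colobus, Nomascus, Nyctereutes, Papio, Passer, Schizosaccharomyces, Streptococcus.

8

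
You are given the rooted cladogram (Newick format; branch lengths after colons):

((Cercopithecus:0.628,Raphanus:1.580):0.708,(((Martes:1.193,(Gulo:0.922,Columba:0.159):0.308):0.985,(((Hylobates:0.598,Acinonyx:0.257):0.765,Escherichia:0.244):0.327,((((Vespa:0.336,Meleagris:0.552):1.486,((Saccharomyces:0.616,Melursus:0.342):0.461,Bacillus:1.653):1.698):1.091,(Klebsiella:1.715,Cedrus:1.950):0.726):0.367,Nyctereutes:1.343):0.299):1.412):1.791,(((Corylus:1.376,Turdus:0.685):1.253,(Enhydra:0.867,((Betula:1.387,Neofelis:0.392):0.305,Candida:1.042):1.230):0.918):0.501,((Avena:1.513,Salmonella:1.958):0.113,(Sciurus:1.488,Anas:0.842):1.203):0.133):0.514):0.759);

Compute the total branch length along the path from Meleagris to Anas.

The path runs Meleagris → … → MRCA → … → Anas; the MRCA is the node subtending (((Martes,(Gulo,Columba)),(((Hylobates,Acinonyx),Escherichia),((((Vespa,Meleagris),((Saccharomyces,Melursus),Bacillus)),(Klebsiella,Cedrus)),Nyctereutes))),(((Corylus,Turdus),(Enhydra,((Betula,Neofelis),Candida))),((Avena,Salmonella),(Sciurus,Anas)))).
Branch lengths along that path: 0.552 + 1.486 + 1.091 + 0.367 + 0.299 + 1.412 + 1.791 + 0.514 + 0.133 + 1.203 + 0.842 = 9.690.

9.690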